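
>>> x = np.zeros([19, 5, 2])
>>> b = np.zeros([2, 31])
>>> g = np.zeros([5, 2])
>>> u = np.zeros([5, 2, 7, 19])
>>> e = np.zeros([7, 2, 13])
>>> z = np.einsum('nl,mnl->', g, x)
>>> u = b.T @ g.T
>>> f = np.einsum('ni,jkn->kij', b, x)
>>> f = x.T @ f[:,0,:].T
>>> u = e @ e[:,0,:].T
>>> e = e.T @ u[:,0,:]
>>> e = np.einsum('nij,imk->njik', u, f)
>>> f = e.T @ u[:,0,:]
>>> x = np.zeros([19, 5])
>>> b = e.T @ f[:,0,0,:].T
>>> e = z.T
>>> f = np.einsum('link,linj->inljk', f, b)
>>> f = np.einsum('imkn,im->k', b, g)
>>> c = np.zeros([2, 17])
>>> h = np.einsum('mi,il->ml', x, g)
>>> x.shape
(19, 5)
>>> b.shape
(5, 2, 7, 5)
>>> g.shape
(5, 2)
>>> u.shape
(7, 2, 7)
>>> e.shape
()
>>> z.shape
()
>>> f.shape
(7,)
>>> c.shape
(2, 17)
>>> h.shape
(19, 2)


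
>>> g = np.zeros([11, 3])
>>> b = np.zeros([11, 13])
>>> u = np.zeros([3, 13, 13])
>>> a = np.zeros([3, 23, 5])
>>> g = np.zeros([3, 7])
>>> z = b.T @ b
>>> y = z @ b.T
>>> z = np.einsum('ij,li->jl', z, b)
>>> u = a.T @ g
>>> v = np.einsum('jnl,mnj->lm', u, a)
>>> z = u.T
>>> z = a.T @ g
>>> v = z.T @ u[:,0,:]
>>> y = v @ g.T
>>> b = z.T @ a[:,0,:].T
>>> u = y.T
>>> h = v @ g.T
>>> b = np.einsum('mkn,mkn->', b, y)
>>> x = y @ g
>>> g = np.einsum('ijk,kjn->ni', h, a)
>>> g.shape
(5, 7)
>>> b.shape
()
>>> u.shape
(3, 23, 7)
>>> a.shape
(3, 23, 5)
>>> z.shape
(5, 23, 7)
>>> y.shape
(7, 23, 3)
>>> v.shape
(7, 23, 7)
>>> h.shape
(7, 23, 3)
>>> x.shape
(7, 23, 7)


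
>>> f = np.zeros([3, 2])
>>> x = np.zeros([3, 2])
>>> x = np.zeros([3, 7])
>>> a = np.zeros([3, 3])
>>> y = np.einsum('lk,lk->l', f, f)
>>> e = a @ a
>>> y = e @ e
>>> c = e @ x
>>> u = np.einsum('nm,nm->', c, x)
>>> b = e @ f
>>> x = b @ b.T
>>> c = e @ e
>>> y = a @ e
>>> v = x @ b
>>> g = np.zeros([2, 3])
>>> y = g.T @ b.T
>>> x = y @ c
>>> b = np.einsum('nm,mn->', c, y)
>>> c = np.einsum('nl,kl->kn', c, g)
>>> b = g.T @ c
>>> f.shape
(3, 2)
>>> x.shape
(3, 3)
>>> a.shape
(3, 3)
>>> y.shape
(3, 3)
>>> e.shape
(3, 3)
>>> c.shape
(2, 3)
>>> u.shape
()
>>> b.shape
(3, 3)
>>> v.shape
(3, 2)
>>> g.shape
(2, 3)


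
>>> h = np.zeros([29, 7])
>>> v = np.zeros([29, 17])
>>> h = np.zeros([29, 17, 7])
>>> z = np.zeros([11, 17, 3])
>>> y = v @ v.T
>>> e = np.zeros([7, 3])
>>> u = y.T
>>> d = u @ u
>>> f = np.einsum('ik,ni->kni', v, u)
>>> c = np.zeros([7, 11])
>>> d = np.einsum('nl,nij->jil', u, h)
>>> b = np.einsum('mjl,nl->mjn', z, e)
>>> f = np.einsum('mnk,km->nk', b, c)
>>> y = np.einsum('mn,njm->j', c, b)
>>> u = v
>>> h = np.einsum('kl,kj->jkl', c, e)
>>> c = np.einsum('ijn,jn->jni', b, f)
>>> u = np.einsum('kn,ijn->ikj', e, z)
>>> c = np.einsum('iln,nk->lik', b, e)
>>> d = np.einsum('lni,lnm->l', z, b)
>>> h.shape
(3, 7, 11)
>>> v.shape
(29, 17)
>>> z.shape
(11, 17, 3)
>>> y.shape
(17,)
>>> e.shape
(7, 3)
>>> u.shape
(11, 7, 17)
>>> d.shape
(11,)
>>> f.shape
(17, 7)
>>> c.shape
(17, 11, 3)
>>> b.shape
(11, 17, 7)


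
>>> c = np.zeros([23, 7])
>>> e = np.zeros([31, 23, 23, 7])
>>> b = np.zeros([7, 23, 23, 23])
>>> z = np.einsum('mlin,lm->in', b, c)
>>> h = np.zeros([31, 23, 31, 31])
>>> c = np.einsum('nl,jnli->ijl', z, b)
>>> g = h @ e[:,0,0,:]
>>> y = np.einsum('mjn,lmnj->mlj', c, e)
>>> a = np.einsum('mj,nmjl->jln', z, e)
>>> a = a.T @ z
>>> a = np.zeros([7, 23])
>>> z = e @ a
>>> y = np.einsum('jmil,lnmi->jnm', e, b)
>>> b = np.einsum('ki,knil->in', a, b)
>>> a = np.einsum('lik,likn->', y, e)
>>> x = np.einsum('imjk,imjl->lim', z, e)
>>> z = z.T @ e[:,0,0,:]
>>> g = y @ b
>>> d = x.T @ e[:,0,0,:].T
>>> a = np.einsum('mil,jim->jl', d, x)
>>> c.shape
(23, 7, 23)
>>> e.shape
(31, 23, 23, 7)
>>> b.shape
(23, 23)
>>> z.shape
(23, 23, 23, 7)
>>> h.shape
(31, 23, 31, 31)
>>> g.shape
(31, 23, 23)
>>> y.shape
(31, 23, 23)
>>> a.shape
(7, 31)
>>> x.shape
(7, 31, 23)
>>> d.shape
(23, 31, 31)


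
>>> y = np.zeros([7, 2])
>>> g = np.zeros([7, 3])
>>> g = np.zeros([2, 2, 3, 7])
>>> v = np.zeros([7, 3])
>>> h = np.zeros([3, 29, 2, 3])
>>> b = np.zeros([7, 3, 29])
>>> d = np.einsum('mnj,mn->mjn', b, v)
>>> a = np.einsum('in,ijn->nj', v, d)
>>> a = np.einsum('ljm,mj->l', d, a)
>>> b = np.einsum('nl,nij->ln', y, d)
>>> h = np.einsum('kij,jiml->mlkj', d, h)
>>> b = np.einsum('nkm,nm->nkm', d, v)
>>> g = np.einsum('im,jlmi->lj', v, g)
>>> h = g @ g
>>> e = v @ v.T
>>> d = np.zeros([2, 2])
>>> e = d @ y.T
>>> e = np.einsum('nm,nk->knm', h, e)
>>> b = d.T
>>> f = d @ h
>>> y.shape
(7, 2)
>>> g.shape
(2, 2)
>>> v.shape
(7, 3)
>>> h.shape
(2, 2)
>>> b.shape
(2, 2)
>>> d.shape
(2, 2)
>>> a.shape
(7,)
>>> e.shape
(7, 2, 2)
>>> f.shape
(2, 2)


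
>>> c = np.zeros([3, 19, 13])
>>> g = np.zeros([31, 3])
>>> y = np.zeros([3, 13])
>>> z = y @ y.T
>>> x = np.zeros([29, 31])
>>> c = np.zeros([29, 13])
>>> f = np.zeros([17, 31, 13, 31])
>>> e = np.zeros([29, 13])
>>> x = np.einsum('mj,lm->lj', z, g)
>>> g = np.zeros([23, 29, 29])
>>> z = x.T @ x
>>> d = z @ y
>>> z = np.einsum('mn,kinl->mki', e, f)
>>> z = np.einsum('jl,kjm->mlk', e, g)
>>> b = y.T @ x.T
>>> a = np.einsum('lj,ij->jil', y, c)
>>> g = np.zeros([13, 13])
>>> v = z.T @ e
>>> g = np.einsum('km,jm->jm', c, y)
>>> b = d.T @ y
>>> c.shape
(29, 13)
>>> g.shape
(3, 13)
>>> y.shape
(3, 13)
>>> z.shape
(29, 13, 23)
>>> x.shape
(31, 3)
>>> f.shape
(17, 31, 13, 31)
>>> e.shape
(29, 13)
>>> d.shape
(3, 13)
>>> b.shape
(13, 13)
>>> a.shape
(13, 29, 3)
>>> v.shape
(23, 13, 13)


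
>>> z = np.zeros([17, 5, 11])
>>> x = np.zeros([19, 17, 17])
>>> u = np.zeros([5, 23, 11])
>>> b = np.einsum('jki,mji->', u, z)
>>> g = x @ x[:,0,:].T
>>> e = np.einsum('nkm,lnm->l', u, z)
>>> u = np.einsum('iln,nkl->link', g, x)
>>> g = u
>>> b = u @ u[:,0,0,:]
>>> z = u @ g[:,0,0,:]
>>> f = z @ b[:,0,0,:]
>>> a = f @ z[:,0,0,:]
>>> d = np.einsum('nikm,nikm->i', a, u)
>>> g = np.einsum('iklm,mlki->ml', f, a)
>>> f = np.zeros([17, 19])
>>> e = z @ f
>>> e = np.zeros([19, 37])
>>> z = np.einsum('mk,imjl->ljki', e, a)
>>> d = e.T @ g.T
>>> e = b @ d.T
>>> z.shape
(17, 19, 37, 17)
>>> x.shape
(19, 17, 17)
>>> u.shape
(17, 19, 19, 17)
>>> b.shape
(17, 19, 19, 17)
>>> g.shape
(17, 19)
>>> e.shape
(17, 19, 19, 37)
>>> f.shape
(17, 19)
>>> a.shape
(17, 19, 19, 17)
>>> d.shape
(37, 17)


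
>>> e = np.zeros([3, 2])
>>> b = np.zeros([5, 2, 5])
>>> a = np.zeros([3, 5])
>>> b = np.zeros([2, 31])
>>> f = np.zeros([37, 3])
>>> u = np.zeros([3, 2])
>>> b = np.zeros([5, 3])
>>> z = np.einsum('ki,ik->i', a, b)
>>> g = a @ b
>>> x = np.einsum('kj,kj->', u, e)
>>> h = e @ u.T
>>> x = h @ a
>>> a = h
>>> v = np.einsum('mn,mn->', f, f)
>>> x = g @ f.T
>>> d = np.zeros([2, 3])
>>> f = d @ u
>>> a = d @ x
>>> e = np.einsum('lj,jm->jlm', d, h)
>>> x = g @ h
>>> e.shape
(3, 2, 3)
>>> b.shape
(5, 3)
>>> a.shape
(2, 37)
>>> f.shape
(2, 2)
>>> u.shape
(3, 2)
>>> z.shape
(5,)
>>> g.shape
(3, 3)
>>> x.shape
(3, 3)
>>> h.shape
(3, 3)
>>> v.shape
()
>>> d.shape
(2, 3)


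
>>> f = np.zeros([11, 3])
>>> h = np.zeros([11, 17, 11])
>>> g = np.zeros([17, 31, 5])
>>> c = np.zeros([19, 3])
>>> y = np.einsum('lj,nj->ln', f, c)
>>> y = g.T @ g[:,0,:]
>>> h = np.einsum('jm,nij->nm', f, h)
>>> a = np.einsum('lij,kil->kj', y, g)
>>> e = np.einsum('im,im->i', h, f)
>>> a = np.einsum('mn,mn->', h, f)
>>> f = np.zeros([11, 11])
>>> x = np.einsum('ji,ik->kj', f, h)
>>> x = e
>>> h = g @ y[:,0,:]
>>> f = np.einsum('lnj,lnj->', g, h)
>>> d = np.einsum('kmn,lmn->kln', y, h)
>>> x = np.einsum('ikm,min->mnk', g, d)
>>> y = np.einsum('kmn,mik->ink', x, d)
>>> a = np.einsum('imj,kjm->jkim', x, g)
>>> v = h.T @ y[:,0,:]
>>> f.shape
()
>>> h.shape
(17, 31, 5)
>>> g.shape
(17, 31, 5)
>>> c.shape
(19, 3)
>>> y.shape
(17, 31, 5)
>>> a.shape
(31, 17, 5, 5)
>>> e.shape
(11,)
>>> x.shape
(5, 5, 31)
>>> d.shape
(5, 17, 5)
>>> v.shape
(5, 31, 5)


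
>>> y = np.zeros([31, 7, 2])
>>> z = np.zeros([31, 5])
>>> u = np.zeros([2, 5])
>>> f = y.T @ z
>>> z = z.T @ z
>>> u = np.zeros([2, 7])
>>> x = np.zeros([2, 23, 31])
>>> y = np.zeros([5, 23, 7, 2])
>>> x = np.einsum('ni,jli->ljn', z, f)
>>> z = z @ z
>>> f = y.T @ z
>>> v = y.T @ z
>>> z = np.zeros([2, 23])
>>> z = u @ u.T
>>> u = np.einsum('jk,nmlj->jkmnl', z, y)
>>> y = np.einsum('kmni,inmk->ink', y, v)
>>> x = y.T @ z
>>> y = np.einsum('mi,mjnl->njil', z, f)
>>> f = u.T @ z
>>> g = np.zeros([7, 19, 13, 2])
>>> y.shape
(23, 7, 2, 5)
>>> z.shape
(2, 2)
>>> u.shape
(2, 2, 23, 5, 7)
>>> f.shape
(7, 5, 23, 2, 2)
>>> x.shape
(5, 7, 2)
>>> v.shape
(2, 7, 23, 5)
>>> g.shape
(7, 19, 13, 2)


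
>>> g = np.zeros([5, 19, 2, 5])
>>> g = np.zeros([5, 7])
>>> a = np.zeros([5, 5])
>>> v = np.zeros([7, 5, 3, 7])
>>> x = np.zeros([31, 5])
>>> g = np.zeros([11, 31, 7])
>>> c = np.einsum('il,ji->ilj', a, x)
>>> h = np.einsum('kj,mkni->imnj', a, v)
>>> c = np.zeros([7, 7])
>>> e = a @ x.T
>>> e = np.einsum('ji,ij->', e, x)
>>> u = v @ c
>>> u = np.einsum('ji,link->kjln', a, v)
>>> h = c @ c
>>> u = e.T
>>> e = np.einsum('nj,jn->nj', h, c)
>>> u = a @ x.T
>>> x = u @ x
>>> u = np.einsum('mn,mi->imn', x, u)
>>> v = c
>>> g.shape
(11, 31, 7)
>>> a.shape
(5, 5)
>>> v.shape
(7, 7)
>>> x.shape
(5, 5)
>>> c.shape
(7, 7)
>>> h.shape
(7, 7)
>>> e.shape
(7, 7)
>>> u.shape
(31, 5, 5)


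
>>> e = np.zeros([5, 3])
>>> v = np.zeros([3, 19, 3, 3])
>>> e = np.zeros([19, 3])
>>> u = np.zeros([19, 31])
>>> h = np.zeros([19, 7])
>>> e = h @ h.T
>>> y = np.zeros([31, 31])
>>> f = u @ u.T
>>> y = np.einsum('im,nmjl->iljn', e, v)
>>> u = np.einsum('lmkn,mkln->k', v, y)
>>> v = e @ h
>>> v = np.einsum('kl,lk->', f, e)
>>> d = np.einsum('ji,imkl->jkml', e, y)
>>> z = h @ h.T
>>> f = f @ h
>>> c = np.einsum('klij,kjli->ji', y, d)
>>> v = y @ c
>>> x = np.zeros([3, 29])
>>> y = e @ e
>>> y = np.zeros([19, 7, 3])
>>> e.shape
(19, 19)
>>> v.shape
(19, 3, 3, 3)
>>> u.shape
(3,)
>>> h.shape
(19, 7)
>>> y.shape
(19, 7, 3)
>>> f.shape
(19, 7)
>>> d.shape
(19, 3, 3, 3)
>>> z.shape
(19, 19)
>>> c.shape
(3, 3)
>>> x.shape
(3, 29)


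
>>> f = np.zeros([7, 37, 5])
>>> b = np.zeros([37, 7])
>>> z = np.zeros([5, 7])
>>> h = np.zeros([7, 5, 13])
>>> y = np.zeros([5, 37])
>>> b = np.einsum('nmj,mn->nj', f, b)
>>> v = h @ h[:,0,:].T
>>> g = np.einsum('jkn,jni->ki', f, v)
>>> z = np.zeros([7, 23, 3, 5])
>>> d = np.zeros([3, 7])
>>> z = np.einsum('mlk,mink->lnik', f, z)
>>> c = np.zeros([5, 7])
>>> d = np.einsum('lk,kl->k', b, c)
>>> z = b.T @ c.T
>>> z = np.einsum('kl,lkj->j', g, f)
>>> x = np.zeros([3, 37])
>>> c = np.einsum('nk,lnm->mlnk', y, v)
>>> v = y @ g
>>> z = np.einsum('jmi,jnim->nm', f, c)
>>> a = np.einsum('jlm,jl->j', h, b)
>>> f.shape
(7, 37, 5)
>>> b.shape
(7, 5)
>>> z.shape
(7, 37)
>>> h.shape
(7, 5, 13)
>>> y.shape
(5, 37)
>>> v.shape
(5, 7)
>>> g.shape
(37, 7)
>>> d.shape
(5,)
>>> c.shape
(7, 7, 5, 37)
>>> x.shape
(3, 37)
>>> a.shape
(7,)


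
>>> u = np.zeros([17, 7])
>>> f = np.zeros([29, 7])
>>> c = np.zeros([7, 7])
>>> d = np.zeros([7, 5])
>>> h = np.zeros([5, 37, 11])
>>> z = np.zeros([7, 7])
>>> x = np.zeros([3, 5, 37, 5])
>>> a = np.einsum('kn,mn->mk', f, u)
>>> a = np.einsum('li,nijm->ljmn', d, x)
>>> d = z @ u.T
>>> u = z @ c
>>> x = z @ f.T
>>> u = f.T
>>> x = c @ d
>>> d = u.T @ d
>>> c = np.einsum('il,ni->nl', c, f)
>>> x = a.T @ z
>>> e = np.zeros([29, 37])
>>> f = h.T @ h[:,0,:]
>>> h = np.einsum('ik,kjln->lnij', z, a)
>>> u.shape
(7, 29)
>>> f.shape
(11, 37, 11)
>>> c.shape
(29, 7)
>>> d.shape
(29, 17)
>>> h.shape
(5, 3, 7, 37)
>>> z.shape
(7, 7)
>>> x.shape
(3, 5, 37, 7)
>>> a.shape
(7, 37, 5, 3)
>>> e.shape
(29, 37)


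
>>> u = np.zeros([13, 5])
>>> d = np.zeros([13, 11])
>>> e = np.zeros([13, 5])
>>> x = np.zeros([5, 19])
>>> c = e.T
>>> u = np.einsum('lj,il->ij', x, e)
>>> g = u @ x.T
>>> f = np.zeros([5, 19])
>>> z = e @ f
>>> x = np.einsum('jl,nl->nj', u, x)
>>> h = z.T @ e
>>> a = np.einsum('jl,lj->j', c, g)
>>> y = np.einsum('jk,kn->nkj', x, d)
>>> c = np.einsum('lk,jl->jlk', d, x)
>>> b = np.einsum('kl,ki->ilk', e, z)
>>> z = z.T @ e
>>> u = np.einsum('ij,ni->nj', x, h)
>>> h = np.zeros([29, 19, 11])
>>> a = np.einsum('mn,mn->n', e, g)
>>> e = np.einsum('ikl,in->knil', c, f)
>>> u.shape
(19, 13)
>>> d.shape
(13, 11)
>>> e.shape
(13, 19, 5, 11)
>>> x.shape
(5, 13)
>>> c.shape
(5, 13, 11)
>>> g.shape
(13, 5)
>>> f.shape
(5, 19)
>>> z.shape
(19, 5)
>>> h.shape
(29, 19, 11)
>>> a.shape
(5,)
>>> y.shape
(11, 13, 5)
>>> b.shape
(19, 5, 13)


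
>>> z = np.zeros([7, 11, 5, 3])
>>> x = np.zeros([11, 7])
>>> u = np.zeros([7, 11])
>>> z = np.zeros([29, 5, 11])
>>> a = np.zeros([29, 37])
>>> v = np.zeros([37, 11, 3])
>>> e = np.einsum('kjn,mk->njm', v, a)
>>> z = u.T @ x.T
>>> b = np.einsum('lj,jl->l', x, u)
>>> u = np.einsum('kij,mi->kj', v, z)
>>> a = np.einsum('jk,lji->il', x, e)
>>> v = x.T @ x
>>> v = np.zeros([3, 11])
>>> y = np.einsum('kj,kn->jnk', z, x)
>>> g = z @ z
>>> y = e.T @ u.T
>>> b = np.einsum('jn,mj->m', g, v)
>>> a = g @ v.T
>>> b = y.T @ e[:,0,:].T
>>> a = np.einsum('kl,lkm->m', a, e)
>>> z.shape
(11, 11)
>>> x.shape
(11, 7)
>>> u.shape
(37, 3)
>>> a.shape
(29,)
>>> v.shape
(3, 11)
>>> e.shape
(3, 11, 29)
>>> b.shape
(37, 11, 3)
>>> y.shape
(29, 11, 37)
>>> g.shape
(11, 11)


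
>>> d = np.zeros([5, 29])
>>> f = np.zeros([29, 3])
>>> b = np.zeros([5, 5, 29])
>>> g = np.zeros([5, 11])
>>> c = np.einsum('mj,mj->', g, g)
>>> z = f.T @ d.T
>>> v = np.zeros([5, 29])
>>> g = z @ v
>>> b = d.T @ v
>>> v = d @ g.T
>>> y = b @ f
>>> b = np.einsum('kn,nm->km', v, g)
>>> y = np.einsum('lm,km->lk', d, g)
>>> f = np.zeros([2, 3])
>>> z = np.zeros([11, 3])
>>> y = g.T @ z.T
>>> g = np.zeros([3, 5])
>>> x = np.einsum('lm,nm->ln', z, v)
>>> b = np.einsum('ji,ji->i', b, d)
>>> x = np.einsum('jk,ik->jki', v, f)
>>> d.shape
(5, 29)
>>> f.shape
(2, 3)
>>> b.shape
(29,)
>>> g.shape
(3, 5)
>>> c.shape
()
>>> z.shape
(11, 3)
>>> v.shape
(5, 3)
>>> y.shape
(29, 11)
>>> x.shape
(5, 3, 2)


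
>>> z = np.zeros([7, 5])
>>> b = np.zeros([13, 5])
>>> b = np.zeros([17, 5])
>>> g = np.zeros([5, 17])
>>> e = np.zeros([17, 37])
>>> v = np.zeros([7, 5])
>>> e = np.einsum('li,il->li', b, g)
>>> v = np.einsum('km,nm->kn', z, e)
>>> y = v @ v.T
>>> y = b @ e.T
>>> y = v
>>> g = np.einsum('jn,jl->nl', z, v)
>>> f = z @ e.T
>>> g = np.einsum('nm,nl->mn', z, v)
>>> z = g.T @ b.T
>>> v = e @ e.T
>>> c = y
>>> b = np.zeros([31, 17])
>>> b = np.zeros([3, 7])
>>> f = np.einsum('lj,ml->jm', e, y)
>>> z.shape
(7, 17)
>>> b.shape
(3, 7)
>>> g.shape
(5, 7)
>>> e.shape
(17, 5)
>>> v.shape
(17, 17)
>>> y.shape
(7, 17)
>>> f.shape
(5, 7)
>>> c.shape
(7, 17)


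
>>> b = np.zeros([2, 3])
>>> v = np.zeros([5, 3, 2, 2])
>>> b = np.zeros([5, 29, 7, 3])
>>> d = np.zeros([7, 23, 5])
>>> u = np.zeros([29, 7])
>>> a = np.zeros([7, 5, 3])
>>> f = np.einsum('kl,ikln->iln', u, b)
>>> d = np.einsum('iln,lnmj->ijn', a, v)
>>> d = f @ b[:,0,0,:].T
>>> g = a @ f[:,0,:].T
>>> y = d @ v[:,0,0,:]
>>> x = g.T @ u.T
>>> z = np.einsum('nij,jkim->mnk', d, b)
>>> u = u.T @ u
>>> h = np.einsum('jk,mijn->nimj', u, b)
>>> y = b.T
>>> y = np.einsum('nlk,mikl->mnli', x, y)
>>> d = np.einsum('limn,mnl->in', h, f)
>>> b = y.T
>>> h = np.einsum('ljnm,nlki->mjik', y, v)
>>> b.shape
(7, 5, 5, 3)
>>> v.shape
(5, 3, 2, 2)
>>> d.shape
(29, 7)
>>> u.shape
(7, 7)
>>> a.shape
(7, 5, 3)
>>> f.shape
(5, 7, 3)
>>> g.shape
(7, 5, 5)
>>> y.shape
(3, 5, 5, 7)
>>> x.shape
(5, 5, 29)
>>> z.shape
(3, 5, 29)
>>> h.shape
(7, 5, 2, 2)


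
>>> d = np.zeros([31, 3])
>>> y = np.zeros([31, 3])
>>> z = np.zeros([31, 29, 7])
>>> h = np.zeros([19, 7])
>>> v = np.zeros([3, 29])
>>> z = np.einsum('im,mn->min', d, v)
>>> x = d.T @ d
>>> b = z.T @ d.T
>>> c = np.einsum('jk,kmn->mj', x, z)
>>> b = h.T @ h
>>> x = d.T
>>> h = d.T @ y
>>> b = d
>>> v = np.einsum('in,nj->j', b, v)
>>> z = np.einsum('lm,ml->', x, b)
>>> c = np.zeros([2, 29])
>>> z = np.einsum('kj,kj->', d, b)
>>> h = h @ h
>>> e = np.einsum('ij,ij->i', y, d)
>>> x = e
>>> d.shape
(31, 3)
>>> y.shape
(31, 3)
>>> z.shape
()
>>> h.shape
(3, 3)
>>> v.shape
(29,)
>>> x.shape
(31,)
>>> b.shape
(31, 3)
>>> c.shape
(2, 29)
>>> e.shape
(31,)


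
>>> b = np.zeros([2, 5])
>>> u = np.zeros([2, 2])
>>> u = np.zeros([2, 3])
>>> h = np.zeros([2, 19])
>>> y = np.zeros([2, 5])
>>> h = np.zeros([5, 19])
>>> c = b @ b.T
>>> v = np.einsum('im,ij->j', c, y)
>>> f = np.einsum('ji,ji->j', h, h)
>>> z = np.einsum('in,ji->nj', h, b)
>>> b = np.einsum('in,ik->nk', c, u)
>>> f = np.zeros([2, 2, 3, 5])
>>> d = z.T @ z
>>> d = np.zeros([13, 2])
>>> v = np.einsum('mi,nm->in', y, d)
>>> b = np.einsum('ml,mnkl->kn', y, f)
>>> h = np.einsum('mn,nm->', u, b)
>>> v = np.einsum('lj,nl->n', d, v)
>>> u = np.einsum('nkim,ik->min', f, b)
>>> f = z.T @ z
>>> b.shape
(3, 2)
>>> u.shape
(5, 3, 2)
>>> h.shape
()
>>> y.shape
(2, 5)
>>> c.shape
(2, 2)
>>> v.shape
(5,)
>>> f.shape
(2, 2)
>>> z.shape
(19, 2)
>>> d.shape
(13, 2)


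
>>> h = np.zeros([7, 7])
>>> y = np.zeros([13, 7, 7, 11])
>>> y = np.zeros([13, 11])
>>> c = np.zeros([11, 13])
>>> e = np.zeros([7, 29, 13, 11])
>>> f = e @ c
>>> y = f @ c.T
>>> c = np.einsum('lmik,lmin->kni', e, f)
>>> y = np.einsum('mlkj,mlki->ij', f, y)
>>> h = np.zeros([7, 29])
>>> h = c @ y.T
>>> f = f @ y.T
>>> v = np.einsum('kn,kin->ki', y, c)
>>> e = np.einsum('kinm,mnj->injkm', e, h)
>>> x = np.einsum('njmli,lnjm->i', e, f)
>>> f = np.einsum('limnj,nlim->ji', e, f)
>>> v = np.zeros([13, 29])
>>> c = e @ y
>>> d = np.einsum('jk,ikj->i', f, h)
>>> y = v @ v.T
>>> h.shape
(11, 13, 11)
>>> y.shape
(13, 13)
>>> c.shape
(29, 13, 11, 7, 13)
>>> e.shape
(29, 13, 11, 7, 11)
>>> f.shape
(11, 13)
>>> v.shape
(13, 29)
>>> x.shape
(11,)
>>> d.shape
(11,)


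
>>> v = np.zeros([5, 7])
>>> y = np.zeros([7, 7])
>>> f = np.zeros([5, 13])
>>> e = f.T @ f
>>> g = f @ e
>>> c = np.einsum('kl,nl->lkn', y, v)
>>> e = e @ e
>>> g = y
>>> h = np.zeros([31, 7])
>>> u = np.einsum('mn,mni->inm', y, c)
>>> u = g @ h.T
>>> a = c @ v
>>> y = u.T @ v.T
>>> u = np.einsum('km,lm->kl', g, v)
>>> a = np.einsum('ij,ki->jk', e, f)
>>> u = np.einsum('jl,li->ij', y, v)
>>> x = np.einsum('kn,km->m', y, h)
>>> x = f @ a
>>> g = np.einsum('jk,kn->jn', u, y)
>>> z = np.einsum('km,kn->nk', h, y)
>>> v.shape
(5, 7)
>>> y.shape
(31, 5)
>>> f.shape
(5, 13)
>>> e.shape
(13, 13)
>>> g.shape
(7, 5)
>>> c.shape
(7, 7, 5)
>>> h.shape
(31, 7)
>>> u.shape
(7, 31)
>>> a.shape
(13, 5)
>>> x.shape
(5, 5)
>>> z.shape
(5, 31)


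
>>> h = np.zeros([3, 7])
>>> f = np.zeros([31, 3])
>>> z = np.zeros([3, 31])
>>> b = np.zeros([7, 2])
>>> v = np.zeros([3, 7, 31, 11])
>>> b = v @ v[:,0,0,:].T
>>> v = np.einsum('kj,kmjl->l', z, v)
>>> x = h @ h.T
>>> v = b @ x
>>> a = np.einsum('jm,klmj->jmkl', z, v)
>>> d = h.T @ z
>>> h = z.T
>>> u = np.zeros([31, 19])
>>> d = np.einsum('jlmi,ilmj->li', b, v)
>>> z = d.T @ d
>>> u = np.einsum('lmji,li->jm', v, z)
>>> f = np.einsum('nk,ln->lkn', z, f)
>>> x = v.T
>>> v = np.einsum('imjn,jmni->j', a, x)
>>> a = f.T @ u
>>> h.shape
(31, 3)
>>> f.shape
(31, 3, 3)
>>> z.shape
(3, 3)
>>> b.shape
(3, 7, 31, 3)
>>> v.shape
(3,)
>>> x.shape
(3, 31, 7, 3)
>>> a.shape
(3, 3, 7)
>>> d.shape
(7, 3)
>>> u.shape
(31, 7)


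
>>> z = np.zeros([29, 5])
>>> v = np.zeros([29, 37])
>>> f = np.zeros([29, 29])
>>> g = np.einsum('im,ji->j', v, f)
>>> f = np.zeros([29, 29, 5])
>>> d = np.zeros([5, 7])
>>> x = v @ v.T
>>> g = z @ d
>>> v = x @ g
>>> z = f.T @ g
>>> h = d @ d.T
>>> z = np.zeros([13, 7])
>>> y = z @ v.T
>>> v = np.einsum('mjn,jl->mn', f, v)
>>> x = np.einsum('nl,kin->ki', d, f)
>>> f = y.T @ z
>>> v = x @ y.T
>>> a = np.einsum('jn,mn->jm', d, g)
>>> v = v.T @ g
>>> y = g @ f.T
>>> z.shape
(13, 7)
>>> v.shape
(13, 7)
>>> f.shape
(29, 7)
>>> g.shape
(29, 7)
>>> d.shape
(5, 7)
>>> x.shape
(29, 29)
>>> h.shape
(5, 5)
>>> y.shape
(29, 29)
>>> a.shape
(5, 29)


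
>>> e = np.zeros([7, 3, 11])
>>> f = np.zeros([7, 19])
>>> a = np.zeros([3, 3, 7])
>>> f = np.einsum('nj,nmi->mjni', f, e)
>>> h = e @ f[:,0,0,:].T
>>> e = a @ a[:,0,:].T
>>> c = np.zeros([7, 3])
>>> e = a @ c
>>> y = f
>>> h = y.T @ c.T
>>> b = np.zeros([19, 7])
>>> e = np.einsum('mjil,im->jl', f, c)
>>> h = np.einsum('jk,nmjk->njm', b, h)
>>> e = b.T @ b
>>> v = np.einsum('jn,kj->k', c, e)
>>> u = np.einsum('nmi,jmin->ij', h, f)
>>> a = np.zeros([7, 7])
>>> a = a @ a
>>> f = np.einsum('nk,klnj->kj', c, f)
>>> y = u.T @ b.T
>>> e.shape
(7, 7)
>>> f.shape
(3, 11)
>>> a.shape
(7, 7)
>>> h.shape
(11, 19, 7)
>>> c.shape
(7, 3)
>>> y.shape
(3, 19)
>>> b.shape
(19, 7)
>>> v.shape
(7,)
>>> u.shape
(7, 3)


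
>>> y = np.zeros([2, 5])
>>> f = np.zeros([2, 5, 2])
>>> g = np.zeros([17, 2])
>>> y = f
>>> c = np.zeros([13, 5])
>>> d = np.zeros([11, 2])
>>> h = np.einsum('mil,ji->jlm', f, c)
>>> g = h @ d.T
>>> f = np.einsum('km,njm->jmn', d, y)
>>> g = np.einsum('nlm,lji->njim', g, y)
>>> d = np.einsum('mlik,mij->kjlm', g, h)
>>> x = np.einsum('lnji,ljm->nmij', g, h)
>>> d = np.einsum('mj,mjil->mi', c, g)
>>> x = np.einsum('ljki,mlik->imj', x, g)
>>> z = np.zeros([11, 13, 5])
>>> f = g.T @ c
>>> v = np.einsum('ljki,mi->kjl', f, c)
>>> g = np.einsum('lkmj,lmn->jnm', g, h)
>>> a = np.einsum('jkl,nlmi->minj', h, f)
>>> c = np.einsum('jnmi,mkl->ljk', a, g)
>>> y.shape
(2, 5, 2)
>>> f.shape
(11, 2, 5, 5)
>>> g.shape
(11, 2, 2)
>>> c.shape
(2, 5, 2)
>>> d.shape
(13, 2)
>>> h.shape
(13, 2, 2)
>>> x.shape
(2, 13, 2)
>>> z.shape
(11, 13, 5)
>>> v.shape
(5, 2, 11)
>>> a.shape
(5, 5, 11, 13)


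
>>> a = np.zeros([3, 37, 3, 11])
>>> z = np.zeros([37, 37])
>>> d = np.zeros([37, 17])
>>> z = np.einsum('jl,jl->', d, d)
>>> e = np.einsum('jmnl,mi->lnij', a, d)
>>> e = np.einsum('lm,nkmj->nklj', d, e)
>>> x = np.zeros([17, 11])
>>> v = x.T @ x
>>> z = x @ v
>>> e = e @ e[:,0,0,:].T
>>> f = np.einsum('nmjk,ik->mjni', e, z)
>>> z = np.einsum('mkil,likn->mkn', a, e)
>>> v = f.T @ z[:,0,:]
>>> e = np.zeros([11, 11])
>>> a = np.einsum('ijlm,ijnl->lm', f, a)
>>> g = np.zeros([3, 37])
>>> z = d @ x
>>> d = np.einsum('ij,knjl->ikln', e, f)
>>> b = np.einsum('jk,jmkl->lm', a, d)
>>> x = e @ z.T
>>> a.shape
(11, 17)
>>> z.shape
(37, 11)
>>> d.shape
(11, 3, 17, 37)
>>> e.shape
(11, 11)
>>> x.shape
(11, 37)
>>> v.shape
(17, 11, 37, 11)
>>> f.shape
(3, 37, 11, 17)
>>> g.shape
(3, 37)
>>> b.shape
(37, 3)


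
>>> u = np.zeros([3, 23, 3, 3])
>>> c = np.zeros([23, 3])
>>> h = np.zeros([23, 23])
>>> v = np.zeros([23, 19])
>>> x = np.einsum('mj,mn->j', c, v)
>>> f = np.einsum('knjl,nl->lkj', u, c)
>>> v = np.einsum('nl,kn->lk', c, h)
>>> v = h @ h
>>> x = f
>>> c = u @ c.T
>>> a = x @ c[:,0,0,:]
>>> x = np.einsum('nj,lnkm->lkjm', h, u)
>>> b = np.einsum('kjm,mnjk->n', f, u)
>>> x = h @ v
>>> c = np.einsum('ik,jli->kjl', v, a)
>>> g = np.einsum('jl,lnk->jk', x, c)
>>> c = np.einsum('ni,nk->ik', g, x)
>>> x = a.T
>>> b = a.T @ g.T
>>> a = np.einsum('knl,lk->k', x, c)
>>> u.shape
(3, 23, 3, 3)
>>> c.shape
(3, 23)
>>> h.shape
(23, 23)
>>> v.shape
(23, 23)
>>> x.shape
(23, 3, 3)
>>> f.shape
(3, 3, 3)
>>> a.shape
(23,)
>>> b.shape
(23, 3, 23)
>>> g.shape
(23, 3)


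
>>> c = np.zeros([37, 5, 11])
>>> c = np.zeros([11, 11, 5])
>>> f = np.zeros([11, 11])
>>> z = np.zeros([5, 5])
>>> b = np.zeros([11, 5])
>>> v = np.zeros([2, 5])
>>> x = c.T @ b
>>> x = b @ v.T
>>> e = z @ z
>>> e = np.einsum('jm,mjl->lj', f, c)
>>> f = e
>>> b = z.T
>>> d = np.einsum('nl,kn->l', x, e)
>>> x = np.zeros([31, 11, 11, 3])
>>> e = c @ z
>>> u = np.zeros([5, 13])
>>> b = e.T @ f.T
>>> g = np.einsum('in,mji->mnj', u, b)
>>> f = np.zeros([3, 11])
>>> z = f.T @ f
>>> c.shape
(11, 11, 5)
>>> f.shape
(3, 11)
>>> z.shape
(11, 11)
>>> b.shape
(5, 11, 5)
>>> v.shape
(2, 5)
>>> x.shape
(31, 11, 11, 3)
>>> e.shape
(11, 11, 5)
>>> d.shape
(2,)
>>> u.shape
(5, 13)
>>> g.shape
(5, 13, 11)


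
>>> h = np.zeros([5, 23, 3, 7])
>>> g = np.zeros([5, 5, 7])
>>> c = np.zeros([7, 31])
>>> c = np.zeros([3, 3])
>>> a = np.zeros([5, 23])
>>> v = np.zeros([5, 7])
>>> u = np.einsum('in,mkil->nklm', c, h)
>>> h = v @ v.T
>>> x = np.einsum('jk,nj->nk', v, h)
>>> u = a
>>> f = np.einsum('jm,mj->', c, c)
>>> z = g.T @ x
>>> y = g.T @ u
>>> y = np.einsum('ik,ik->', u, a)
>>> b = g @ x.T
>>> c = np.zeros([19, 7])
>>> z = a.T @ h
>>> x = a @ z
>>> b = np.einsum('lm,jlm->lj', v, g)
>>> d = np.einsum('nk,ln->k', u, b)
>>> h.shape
(5, 5)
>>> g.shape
(5, 5, 7)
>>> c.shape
(19, 7)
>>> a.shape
(5, 23)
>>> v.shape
(5, 7)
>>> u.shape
(5, 23)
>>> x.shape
(5, 5)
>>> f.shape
()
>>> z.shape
(23, 5)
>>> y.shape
()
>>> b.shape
(5, 5)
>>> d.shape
(23,)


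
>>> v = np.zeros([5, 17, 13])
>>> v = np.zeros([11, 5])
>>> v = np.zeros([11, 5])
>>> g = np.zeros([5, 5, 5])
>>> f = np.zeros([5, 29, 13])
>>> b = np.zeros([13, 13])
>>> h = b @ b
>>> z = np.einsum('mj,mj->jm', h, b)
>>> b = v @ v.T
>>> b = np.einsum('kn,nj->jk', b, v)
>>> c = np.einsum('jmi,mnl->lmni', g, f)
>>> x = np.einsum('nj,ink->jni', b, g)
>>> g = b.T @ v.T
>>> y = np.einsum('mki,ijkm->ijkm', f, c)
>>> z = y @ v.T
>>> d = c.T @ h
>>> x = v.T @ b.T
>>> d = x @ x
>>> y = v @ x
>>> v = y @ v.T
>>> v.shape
(11, 11)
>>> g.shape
(11, 11)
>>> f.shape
(5, 29, 13)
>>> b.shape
(5, 11)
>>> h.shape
(13, 13)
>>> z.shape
(13, 5, 29, 11)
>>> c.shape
(13, 5, 29, 5)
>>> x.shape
(5, 5)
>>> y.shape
(11, 5)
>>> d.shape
(5, 5)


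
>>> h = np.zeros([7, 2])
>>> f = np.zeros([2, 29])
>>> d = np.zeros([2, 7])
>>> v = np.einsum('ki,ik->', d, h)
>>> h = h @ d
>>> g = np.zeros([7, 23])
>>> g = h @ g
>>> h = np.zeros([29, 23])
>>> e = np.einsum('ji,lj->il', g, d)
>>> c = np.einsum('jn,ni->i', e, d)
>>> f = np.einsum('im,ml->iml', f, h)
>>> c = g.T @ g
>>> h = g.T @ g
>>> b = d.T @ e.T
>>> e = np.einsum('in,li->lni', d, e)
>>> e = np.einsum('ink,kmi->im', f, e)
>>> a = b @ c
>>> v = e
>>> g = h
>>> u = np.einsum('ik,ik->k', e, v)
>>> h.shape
(23, 23)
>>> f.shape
(2, 29, 23)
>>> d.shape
(2, 7)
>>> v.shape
(2, 7)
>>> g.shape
(23, 23)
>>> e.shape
(2, 7)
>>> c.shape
(23, 23)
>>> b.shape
(7, 23)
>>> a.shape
(7, 23)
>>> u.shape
(7,)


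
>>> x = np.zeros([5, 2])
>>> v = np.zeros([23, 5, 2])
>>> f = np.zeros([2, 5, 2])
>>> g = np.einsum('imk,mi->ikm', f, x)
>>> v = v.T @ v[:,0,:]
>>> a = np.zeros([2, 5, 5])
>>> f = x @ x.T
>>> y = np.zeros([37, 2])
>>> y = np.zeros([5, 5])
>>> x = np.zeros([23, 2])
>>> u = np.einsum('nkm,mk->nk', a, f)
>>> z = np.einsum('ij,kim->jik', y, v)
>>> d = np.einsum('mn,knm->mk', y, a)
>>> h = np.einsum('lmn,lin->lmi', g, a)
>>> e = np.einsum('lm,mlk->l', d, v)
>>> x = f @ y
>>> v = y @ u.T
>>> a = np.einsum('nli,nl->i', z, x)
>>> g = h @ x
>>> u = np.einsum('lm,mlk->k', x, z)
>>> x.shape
(5, 5)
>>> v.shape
(5, 2)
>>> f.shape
(5, 5)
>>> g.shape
(2, 2, 5)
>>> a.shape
(2,)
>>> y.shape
(5, 5)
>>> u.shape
(2,)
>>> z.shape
(5, 5, 2)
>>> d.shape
(5, 2)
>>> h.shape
(2, 2, 5)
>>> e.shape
(5,)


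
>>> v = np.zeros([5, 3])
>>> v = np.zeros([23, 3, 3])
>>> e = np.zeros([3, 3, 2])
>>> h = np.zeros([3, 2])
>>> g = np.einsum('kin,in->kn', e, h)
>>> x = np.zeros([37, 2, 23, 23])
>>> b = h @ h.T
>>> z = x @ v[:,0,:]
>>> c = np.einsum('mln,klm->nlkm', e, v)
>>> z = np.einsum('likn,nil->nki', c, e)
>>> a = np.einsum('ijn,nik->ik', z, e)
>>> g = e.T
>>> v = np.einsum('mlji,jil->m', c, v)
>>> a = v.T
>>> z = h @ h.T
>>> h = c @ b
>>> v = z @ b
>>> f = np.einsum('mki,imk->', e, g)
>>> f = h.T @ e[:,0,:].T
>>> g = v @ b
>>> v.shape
(3, 3)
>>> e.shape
(3, 3, 2)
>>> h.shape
(2, 3, 23, 3)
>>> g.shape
(3, 3)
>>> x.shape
(37, 2, 23, 23)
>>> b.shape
(3, 3)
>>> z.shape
(3, 3)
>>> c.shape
(2, 3, 23, 3)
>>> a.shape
(2,)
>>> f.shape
(3, 23, 3, 3)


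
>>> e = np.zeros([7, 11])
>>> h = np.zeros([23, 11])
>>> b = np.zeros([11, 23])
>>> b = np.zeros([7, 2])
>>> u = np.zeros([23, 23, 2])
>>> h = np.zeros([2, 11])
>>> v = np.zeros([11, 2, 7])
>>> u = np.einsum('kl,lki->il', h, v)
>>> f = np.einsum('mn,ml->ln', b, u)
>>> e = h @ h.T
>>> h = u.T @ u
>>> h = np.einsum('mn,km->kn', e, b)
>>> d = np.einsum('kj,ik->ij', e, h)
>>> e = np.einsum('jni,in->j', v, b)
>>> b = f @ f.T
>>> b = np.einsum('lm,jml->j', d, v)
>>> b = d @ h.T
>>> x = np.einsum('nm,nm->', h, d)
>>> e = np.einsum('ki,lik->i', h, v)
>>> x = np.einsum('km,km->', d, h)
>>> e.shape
(2,)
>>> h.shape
(7, 2)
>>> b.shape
(7, 7)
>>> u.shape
(7, 11)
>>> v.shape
(11, 2, 7)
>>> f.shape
(11, 2)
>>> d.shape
(7, 2)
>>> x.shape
()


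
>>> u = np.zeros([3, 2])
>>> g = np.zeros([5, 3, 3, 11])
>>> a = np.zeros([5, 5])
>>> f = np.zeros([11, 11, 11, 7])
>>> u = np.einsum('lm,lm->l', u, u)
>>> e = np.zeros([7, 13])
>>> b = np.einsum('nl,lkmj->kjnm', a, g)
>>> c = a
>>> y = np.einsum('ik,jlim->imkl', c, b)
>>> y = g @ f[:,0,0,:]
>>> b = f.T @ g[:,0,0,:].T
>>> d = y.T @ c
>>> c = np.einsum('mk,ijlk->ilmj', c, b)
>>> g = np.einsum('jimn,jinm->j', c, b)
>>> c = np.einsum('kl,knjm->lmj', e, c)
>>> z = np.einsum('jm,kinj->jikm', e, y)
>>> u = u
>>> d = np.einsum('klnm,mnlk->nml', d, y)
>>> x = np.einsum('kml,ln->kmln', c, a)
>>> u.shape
(3,)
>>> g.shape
(7,)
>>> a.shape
(5, 5)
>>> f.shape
(11, 11, 11, 7)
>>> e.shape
(7, 13)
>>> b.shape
(7, 11, 11, 5)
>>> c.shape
(13, 11, 5)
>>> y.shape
(5, 3, 3, 7)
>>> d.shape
(3, 5, 3)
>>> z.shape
(7, 3, 5, 13)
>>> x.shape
(13, 11, 5, 5)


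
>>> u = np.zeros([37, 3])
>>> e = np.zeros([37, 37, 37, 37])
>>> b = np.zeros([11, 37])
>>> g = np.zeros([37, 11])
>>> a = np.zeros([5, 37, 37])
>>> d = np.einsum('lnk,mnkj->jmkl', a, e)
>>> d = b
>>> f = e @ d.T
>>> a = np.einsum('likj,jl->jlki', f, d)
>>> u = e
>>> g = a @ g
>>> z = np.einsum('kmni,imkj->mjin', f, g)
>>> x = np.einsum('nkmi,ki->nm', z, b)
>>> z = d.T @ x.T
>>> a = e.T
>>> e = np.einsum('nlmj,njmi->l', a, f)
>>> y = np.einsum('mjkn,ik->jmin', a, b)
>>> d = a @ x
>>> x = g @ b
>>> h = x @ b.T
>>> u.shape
(37, 37, 37, 37)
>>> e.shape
(37,)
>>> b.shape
(11, 37)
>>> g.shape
(11, 37, 37, 11)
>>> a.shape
(37, 37, 37, 37)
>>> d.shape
(37, 37, 37, 11)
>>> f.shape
(37, 37, 37, 11)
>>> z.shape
(37, 37)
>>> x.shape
(11, 37, 37, 37)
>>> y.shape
(37, 37, 11, 37)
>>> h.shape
(11, 37, 37, 11)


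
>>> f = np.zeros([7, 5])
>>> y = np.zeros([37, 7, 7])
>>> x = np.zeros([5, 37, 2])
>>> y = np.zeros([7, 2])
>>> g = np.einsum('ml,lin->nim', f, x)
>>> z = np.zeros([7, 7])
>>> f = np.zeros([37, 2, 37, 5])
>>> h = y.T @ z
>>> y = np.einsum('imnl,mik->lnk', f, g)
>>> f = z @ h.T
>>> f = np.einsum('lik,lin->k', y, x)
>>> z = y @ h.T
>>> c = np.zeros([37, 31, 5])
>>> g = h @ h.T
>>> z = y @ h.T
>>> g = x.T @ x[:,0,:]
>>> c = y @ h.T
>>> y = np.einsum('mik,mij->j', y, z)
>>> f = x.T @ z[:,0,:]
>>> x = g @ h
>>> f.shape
(2, 37, 2)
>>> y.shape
(2,)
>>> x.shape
(2, 37, 7)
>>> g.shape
(2, 37, 2)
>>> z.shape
(5, 37, 2)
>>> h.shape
(2, 7)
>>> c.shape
(5, 37, 2)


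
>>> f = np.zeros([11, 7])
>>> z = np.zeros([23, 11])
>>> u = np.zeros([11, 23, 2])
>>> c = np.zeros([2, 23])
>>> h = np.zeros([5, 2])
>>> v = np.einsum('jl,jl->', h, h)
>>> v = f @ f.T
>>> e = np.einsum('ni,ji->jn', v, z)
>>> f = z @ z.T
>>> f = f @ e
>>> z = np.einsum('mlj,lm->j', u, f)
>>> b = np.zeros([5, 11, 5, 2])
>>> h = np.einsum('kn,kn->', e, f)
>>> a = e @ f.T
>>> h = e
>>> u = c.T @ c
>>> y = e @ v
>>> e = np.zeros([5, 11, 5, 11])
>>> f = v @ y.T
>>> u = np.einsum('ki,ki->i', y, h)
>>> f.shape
(11, 23)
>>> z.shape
(2,)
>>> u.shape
(11,)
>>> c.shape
(2, 23)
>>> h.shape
(23, 11)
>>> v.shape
(11, 11)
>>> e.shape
(5, 11, 5, 11)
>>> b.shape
(5, 11, 5, 2)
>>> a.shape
(23, 23)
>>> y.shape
(23, 11)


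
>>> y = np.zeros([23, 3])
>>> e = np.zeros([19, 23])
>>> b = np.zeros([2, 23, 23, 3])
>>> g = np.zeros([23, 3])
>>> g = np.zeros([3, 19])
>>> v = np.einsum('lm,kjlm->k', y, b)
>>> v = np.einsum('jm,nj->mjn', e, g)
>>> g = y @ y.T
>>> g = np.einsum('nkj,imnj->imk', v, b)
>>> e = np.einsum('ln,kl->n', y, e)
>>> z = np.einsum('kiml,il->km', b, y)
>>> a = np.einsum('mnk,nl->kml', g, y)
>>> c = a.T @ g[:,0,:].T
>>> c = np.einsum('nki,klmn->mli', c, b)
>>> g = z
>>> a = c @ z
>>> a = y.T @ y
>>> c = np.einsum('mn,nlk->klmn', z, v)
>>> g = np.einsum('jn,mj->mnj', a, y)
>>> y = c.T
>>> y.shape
(23, 2, 19, 3)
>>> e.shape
(3,)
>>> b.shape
(2, 23, 23, 3)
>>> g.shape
(23, 3, 3)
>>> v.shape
(23, 19, 3)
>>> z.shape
(2, 23)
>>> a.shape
(3, 3)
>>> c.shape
(3, 19, 2, 23)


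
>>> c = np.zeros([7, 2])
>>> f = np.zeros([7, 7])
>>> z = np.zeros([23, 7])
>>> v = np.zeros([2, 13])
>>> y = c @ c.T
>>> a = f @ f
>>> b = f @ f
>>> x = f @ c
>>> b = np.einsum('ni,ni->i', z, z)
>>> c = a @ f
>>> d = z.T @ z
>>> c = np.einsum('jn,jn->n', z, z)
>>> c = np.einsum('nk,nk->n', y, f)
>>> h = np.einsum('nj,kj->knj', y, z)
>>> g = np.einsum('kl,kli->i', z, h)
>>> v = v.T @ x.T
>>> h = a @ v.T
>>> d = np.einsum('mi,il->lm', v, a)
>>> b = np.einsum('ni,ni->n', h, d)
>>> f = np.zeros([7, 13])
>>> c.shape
(7,)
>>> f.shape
(7, 13)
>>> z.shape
(23, 7)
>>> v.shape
(13, 7)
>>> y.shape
(7, 7)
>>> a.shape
(7, 7)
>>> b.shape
(7,)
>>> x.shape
(7, 2)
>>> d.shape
(7, 13)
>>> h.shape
(7, 13)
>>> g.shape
(7,)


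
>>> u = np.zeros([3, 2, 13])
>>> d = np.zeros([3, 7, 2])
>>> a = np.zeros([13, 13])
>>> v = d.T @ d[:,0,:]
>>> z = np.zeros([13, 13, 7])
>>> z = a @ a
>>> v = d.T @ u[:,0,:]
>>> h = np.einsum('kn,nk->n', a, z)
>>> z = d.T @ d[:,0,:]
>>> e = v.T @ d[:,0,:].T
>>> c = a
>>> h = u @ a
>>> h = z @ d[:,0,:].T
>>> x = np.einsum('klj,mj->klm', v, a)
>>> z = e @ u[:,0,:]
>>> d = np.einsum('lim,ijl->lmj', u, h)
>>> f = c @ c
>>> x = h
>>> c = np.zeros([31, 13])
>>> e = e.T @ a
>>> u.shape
(3, 2, 13)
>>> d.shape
(3, 13, 7)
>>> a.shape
(13, 13)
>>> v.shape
(2, 7, 13)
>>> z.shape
(13, 7, 13)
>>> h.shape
(2, 7, 3)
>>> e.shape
(3, 7, 13)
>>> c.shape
(31, 13)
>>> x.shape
(2, 7, 3)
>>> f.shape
(13, 13)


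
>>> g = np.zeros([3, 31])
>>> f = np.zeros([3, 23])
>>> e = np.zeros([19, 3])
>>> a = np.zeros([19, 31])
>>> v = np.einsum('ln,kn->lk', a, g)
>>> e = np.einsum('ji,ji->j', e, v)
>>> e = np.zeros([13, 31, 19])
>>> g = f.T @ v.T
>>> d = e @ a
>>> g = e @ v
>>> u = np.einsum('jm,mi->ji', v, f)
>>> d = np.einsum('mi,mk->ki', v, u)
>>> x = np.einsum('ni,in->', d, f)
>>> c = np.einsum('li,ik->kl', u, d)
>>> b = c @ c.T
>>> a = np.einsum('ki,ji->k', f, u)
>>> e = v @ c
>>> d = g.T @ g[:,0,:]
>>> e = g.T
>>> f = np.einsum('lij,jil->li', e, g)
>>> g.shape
(13, 31, 3)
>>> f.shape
(3, 31)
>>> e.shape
(3, 31, 13)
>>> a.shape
(3,)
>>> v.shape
(19, 3)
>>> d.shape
(3, 31, 3)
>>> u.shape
(19, 23)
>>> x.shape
()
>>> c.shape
(3, 19)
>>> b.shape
(3, 3)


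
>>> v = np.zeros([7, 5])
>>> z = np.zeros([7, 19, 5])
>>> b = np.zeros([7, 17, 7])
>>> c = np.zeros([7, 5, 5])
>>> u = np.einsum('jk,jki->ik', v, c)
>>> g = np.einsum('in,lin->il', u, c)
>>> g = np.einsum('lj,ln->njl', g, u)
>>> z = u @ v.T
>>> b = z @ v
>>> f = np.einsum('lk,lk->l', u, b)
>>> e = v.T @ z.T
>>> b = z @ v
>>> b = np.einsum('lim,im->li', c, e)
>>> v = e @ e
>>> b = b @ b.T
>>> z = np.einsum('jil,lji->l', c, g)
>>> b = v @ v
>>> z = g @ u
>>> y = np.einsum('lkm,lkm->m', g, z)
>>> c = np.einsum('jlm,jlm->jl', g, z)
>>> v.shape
(5, 5)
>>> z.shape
(5, 7, 5)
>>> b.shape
(5, 5)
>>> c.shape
(5, 7)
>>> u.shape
(5, 5)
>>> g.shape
(5, 7, 5)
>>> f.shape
(5,)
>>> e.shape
(5, 5)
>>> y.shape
(5,)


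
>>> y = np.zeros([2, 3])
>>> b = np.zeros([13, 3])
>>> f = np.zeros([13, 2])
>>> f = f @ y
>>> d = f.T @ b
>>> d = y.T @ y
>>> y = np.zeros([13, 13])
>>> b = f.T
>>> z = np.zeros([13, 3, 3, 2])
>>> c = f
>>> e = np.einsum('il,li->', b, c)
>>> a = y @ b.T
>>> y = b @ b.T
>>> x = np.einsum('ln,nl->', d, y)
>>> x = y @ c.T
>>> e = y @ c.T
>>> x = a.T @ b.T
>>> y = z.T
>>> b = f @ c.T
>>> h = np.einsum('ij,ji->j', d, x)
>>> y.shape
(2, 3, 3, 13)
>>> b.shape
(13, 13)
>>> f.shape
(13, 3)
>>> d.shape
(3, 3)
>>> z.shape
(13, 3, 3, 2)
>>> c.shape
(13, 3)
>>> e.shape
(3, 13)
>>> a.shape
(13, 3)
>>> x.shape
(3, 3)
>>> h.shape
(3,)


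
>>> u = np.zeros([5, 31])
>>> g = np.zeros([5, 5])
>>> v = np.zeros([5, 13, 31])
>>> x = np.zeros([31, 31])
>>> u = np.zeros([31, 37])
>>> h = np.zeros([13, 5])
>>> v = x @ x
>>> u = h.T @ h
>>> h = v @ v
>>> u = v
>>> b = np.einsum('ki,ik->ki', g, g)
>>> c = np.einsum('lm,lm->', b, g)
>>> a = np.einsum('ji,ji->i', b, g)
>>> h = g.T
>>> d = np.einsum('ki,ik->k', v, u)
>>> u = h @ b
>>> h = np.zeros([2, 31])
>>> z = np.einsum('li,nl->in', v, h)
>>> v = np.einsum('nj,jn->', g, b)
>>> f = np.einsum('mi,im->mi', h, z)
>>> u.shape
(5, 5)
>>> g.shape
(5, 5)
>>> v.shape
()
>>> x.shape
(31, 31)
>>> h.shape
(2, 31)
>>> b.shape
(5, 5)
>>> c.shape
()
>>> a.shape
(5,)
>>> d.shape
(31,)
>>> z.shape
(31, 2)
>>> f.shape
(2, 31)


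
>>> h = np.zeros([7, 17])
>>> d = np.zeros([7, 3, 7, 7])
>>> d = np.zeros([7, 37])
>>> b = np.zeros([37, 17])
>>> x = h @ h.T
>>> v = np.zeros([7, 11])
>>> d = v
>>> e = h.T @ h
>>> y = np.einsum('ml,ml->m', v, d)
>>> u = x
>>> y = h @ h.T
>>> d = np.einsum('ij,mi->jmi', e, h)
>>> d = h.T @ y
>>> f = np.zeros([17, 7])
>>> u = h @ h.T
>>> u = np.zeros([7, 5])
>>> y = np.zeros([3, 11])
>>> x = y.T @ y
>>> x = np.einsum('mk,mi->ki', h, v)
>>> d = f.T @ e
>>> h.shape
(7, 17)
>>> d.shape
(7, 17)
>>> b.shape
(37, 17)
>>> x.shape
(17, 11)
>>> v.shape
(7, 11)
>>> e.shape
(17, 17)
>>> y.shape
(3, 11)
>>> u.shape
(7, 5)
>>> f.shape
(17, 7)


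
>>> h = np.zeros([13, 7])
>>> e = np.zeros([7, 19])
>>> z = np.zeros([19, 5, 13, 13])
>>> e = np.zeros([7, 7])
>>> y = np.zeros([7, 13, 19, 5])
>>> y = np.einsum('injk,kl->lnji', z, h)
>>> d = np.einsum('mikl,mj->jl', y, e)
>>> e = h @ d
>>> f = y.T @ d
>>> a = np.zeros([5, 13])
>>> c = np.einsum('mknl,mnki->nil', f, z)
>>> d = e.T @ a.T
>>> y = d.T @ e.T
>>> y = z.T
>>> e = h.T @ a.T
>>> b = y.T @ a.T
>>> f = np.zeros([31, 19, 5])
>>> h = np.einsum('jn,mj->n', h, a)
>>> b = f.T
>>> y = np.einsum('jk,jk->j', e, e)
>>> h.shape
(7,)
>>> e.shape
(7, 5)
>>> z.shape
(19, 5, 13, 13)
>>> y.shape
(7,)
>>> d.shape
(19, 5)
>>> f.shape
(31, 19, 5)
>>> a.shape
(5, 13)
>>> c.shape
(5, 13, 19)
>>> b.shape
(5, 19, 31)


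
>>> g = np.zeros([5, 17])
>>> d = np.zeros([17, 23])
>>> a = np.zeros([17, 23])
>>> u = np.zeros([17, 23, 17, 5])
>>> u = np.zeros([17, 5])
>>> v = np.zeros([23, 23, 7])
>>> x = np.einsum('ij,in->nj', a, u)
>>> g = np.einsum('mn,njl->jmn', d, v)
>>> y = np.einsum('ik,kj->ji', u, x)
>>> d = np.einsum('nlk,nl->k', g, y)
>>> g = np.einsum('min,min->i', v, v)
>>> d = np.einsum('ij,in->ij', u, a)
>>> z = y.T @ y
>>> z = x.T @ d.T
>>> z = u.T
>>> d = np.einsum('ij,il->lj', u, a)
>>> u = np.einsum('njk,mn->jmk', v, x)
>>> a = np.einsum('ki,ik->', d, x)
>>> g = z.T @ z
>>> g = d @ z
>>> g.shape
(23, 17)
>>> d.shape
(23, 5)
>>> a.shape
()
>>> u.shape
(23, 5, 7)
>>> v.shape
(23, 23, 7)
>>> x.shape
(5, 23)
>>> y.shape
(23, 17)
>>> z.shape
(5, 17)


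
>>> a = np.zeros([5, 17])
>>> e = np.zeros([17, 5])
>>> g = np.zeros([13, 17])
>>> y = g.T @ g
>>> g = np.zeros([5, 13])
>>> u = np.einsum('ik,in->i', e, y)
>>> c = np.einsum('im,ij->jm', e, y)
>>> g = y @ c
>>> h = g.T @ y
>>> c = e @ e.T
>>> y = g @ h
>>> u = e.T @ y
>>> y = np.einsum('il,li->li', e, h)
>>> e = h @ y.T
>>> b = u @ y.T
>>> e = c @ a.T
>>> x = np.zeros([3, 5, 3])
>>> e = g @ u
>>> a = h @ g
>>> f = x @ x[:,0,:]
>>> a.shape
(5, 5)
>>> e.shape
(17, 17)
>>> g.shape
(17, 5)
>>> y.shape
(5, 17)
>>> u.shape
(5, 17)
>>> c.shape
(17, 17)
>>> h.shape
(5, 17)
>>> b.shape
(5, 5)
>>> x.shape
(3, 5, 3)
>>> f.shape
(3, 5, 3)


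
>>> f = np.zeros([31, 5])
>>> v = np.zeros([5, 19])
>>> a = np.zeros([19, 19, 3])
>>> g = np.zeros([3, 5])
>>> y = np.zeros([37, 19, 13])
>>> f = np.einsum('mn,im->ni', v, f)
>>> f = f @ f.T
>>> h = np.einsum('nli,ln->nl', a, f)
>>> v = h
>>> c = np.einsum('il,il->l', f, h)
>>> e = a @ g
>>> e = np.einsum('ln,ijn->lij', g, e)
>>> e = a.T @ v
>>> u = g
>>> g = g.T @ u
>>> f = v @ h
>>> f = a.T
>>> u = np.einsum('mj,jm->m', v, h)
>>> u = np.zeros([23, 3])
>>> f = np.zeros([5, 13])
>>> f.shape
(5, 13)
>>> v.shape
(19, 19)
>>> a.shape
(19, 19, 3)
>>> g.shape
(5, 5)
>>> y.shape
(37, 19, 13)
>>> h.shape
(19, 19)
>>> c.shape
(19,)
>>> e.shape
(3, 19, 19)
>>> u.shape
(23, 3)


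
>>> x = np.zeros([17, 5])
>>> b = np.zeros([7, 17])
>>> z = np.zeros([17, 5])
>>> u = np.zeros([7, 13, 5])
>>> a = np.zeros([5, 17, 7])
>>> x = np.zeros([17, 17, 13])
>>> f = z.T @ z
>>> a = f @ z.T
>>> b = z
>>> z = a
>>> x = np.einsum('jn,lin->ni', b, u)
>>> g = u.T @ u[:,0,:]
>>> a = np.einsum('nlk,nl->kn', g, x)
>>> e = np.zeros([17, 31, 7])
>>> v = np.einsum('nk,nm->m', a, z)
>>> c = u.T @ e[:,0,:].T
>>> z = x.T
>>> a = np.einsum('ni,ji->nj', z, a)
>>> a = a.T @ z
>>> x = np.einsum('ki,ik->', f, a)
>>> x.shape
()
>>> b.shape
(17, 5)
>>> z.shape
(13, 5)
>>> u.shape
(7, 13, 5)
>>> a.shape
(5, 5)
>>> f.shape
(5, 5)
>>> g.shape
(5, 13, 5)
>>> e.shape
(17, 31, 7)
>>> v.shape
(17,)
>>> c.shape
(5, 13, 17)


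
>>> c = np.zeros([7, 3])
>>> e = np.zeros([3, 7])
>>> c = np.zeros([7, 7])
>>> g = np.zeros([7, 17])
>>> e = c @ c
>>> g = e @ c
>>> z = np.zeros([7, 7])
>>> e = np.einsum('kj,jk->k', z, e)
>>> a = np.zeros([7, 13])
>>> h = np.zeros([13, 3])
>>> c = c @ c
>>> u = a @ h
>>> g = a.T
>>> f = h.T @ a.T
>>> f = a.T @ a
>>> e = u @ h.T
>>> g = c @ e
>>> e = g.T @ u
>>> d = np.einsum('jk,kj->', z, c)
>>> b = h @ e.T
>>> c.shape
(7, 7)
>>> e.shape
(13, 3)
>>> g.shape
(7, 13)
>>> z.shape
(7, 7)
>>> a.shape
(7, 13)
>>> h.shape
(13, 3)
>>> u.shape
(7, 3)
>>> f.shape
(13, 13)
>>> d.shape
()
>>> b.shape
(13, 13)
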